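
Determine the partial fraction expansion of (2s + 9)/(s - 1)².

(2s + 9) = P(s - 1) + Q. At s = 1: Q = 2·1 + 9 = 11. Coeff of s: P = 2
Result: 2/(s - 1) + 11/(s - 1)²


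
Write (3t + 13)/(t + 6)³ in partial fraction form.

(3t + 13) = P(t + 6)² + Q(t + 6) + R. At t = -6: R = 3·(-6) + 13 = -5. Coefficients: P = 0, Q = 3
Result: 3/(t + 6)² - 5/(t + 6)³


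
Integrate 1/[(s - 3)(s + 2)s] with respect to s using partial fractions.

Cover-up: P = 1/15, Q = 1/10, R = -1/6. Decomposition: (1/15)/(s - 3) + (1/10)/(s + 2) - (1/6)/s. Integrate each term: (1/15) ln|(s - 3)| + (1/10) ln|(s + 2)| - (1/6) ln|s| + C


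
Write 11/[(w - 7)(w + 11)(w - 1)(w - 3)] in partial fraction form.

Using Heaviside cover-up: (11/432)/(w - 7) - (11/3024)/(w + 11) + (11/144)/(w - 1) - (11/112)/(w - 3)


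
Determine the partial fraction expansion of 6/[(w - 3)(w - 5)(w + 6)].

Using cover-up method: P = -1/3, Q = 3/11, R = 2/33
Result: (-1/3)/(w - 3) + (3/11)/(w - 5) + (2/33)/(w + 6)


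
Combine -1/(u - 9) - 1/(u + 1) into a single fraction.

Common denominator (u - 9)(u + 1). Numerator: -1(u + 1) - 1(u - 9) = (-u - 1) - (u - 9) = -2u + 8
Result: (-2u + 8)/[(u - 9)(u + 1)]


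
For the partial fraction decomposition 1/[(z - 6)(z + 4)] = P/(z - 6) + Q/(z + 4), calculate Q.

Cover-up at z = -4: Q = 1/(-4 - 6) = -1/10


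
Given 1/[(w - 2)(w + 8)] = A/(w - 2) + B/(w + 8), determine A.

Cover-up at w = 2: A = 1/(2 + 8) = 1/10


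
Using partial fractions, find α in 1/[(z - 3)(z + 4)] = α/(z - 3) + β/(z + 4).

Cover-up at z = 3: α = 1/(3 + 4) = 1/7


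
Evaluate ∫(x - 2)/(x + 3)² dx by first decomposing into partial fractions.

Decompose: P = 1, Q = 1·(-3) - 2 = -5, so (x - 2)/(x + 3)² = 1/(x + 3) - 5/(x + 3)². Integrate: ∫ P/(x + 3) dx = ln|(x + 3)|; ∫ Q/(x + 3)² dx = 5/(x + 3). Sum: ln|(x + 3)| + 5/(x + 3) + C


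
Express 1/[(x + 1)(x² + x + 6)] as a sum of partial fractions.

Cover-up at x = -1: P = 1/((-1)² + 1·(-1) + 6) = 1/6. Then Q = -P = -1/6, R = -P·(1 - 1) = 0
Result: (1/6)/(x + 1) - ((1/6)x)/(x² + x + 6)


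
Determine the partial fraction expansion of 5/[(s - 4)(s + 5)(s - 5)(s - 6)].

Using Heaviside cover-up: (5/18)/(s - 4) - (1/198)/(s + 5) - (1/2)/(s - 5) + (5/22)/(s - 6)


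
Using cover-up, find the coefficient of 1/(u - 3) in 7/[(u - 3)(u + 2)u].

Cover (u - 3), set u=3: 7/[(3 + 2)(3 - 0)] = 7/15


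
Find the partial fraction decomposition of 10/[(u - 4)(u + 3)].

10/(u - 4)(u + 3) = A/(u - 4) + B/(u + 3). A = 10/(4 + 3) = 10/7, B = 10/(-3 - 4) = -10/7
Result: (10/7)/(u - 4) - (10/7)/(u + 3)


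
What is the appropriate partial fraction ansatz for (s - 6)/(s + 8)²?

Repeated linear factor: P/(s + 8) + Q/(s + 8)²


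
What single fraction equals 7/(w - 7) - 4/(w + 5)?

Common denominator (w - 7)(w + 5). Numerator: 7(w + 5) - 4(w - 7) = (7w + 35) - (4w - 28) = 3w + 63
Result: (3w + 63)/[(w - 7)(w + 5)]


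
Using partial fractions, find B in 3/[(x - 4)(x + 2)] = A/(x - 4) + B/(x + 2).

Cover-up at x = -2: B = 3/(-2 - 4) = -3/6 = -1/2


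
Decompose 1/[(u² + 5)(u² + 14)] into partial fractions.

Coefficient matching gives P = R = 0, Q = 1/(14-5) = 1/9, S = -Q = -1/9
Result: (1/9)/(u² + 5) - (1/9)/(u² + 14)


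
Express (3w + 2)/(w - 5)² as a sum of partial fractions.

(3w + 2) = A(w - 5) + B. At w = 5: B = 3·5 + 2 = 17. Coeff of w: A = 3
Result: 3/(w - 5) + 17/(w - 5)²


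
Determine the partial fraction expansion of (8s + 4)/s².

(8s + 4) = Ps + Q. At s = 0: Q = 8·0 + 4 = 4. Coeff of s: P = 8
Result: 8/s + 4/s²


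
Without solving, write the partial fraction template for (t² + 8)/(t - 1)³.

Repeated linear factor (power 3): A/(t - 1) + B/(t - 1)² + C/(t - 1)³


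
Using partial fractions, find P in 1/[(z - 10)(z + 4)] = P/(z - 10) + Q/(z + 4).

Cover-up at z = 10: P = 1/(10 + 4) = 1/14


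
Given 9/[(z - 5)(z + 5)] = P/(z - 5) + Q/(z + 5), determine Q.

Cover-up at z = -5: Q = 9/(-5 - 5) = -9/10


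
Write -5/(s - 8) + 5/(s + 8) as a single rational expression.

Common denominator (s - 8)(s + 8). Numerator: -5(s + 8) + 5(s - 8) = (-5s - 40) + (5s - 40) = -80
Result: (-80)/[(s - 8)(s + 8)]


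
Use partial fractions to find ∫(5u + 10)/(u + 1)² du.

Decompose: A = 5, B = 5·(-1) + 10 = 5, so (5u + 10)/(u + 1)² = 5/(u + 1) + 5/(u + 1)². Integrate: ∫ A/(u + 1) du = 5 ln|(u + 1)|; ∫ B/(u + 1)² du = -5/(u + 1). Sum: 5 ln|(u + 1)| - 5/(u + 1) + C


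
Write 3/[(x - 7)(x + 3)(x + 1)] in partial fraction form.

Using cover-up method: A = 3/80, B = 3/20, C = -3/16
Result: (3/80)/(x - 7) + (3/20)/(x + 3) - (3/16)/(x + 1)


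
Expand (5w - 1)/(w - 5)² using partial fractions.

(5w - 1) = A(w - 5) + B. At w = 5: B = 5·5 - 1 = 24. Coeff of w: A = 5
Result: 5/(w - 5) + 24/(w - 5)²


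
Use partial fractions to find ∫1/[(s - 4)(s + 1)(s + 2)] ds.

Cover-up: A = 1/30, B = -1/5, C = 1/6. Decomposition: (1/30)/(s - 4) - (1/5)/(s + 1) + (1/6)/(s + 2). Integrate each term: (1/30) ln|(s - 4)| - (1/5) ln|(s + 1)| + (1/6) ln|(s + 2)| + C


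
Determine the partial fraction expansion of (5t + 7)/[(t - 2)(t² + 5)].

At t=2: P = (5·2 + 7)/(2² + 5) = 17/9. Q = -P = -17/9, R = 5 - 2·P = 11/9
Result: (17/9)/(t - 2) - ((17/9)t - 11/9)/(t² + 5)


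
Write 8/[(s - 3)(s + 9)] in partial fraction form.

8/(s - 3)(s + 9) = P/(s - 3) + Q/(s + 9). P = 8/(3 + 9) = 2/3, Q = 8/(-9 - 3) = -2/3
Result: (2/3)/(s - 3) - (2/3)/(s + 9)


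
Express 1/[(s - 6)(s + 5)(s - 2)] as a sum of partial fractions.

Using cover-up method: A = 1/44, B = 1/77, C = -1/28
Result: (1/44)/(s - 6) + (1/77)/(s + 5) - (1/28)/(s - 2)


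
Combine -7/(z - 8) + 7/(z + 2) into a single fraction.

Common denominator (z - 8)(z + 2). Numerator: -7(z + 2) + 7(z - 8) = (-7z - 14) + (7z - 56) = -70
Result: (-70)/[(z - 8)(z + 2)]


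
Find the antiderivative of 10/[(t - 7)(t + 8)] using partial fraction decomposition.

Decompose: 10/[(t - 7)(t + 8)] = (2/3)/(t - 7) - (2/3)/(t + 8). Integrate each term: (2/3) ln|(t - 7)| - (2/3) ln|(t + 8)| + C


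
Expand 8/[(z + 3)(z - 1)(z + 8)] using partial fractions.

Using cover-up method: A = -2/5, B = 2/9, C = 8/45
Result: (-2/5)/(z + 3) + (2/9)/(z - 1) + (8/45)/(z + 8)


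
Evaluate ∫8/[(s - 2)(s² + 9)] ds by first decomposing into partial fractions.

Cover-up at s=2: P = 8/(2²+9) = 8/13. Coeff matching: Q = -8/13, R = -16/13. Decomposition: (8/13)/(s - 2) - ((8/13)s + 16/13)/(s² + 9). Integrate: linear → ln, quadratic → (1/2)ln + arctan: (8/13) ln|(s - 2)| - (4/13) ln(s² + 9) - (16/39) arctan(s/3) + C


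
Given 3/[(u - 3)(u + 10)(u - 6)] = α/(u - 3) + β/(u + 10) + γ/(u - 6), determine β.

Cover-up at u = -10: β = 3/[(-10 - 3)(-10 - 6)] = 3/[(-13)(-16)] = 3/208


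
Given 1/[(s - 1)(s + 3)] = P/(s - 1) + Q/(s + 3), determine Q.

Cover-up at s = -3: Q = 1/(-3 - 1) = -1/4


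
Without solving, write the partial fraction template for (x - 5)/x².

Repeated linear factor: α/x + β/x²


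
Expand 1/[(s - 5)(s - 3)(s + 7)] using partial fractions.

Using cover-up method: A = 1/24, B = -1/20, C = 1/120
Result: (1/24)/(s - 5) - (1/20)/(s - 3) + (1/120)/(s + 7)


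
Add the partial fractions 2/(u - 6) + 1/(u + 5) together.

Common denominator (u - 6)(u + 5). Numerator: 2(u + 5) + 1(u - 6) = (2u + 10) + (u - 6) = 3u + 4
Result: (3u + 4)/[(u - 6)(u + 5)]


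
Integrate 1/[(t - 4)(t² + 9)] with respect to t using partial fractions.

Cover-up at t=4: α = 1/(4²+9) = 1/25. Coeff matching: β = -1/25, γ = -4/25. Decomposition: (1/25)/(t - 4) - ((1/25)t + 4/25)/(t² + 9). Integrate: linear → ln, quadratic → (1/2)ln + arctan: (1/25) ln|(t - 4)| - (1/50) ln(t² + 9) - (4/75) arctan(t/3) + C


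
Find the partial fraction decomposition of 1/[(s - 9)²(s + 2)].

Cover-up at s=-2: γ = 1/(-2 - 9)² = 1/121. Cover-up at s=9: β = 1/(9 + 2) = 1/11. Comparing s² coeff: α = -γ = -1/121
Result: (-1/121)/(s - 9) + (1/11)/(s - 9)² + (1/121)/(s + 2)


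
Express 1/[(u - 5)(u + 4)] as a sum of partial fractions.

1/(u - 5)(u + 4) = P/(u - 5) + Q/(u + 4). P = 1/(5 + 4) = 1/9, Q = 1/(-4 - 5) = -1/9
Result: (1/9)/(u - 5) - (1/9)/(u + 4)


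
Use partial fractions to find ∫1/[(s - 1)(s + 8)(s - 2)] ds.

Cover-up: A = -1/9, B = 1/90, C = 1/10. Decomposition: (-1/9)/(s - 1) + (1/90)/(s + 8) + (1/10)/(s - 2). Integrate each term: (-1/9) ln|(s - 1)| + (1/90) ln|(s + 8)| + (1/10) ln|(s - 2)| + C


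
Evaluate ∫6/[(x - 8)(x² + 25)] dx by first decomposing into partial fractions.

Cover-up at x=8: A = 6/(8²+25) = 6/89. Coeff matching: B = -6/89, C = -48/89. Decomposition: (6/89)/(x - 8) - ((6/89)x + 48/89)/(x² + 25). Integrate: linear → ln, quadratic → (1/2)ln + arctan: (6/89) ln|(x - 8)| - (3/89) ln(x² + 25) - (48/445) arctan(x/5) + C


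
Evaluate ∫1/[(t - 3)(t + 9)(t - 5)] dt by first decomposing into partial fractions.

Cover-up: P = -1/24, Q = 1/168, R = 1/28. Decomposition: (-1/24)/(t - 3) + (1/168)/(t + 9) + (1/28)/(t - 5). Integrate each term: (-1/24) ln|(t - 3)| + (1/168) ln|(t + 9)| + (1/28) ln|(t - 5)| + C


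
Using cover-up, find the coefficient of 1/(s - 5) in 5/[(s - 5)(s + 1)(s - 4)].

Cover (s - 5), set s=5: 5/[(5 + 1)(5 - 4)] = 5/6


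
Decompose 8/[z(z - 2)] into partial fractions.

8/z(z - 2) = α/z + β/(z - 2). α = 8/(0 - 2) = -4, β = 8/(2 - 0) = 4
Result: -4/z + 4/(z - 2)


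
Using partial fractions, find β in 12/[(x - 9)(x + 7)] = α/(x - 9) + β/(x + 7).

Cover-up at x = -7: β = 12/(-7 - 9) = -12/16 = -3/4


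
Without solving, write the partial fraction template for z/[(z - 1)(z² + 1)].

Linear + irreducible quadratic: α/(z - 1) + (βz + γ)/(z² + 1)


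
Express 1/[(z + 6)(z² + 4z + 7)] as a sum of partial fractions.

Cover-up at z = -6: A = 1/((-6)² + 4·(-6) + 7) = 1/19. Then B = -A = -1/19, C = -A·(4 - 6) = 2/19
Result: (1/19)/(z + 6) - ((1/19)z - 2/19)/(z² + 4z + 7)


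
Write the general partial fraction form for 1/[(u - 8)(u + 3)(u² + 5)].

Two linear + quadratic: A/(u - 8) + B/(u + 3) + (Cu + D)/(u² + 5)


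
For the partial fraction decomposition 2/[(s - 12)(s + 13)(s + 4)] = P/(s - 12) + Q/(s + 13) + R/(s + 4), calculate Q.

Cover-up at s = -13: Q = 2/[(-13 - 12)(-13 + 4)] = 2/[(-25)(-9)] = 2/225


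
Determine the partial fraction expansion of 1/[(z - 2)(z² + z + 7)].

Cover-up at z = 2: P = 1/(2² + 1·2 + 7) = 1/13. Then Q = -P = -1/13, R = -P·(1 + 2) = -3/13
Result: (1/13)/(z - 2) - ((1/13)z + 3/13)/(z² + z + 7)


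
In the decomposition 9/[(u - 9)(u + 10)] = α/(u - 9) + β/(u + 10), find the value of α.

Cover-up at u = 9: α = 9/(9 + 10) = 9/19


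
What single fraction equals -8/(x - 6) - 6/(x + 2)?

Common denominator (x - 6)(x + 2). Numerator: -8(x + 2) - 6(x - 6) = (-8x - 16) - (6x - 36) = -14x + 20
Result: (-14x + 20)/[(x - 6)(x + 2)]


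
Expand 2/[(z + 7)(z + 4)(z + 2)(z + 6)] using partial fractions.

Using Heaviside cover-up: (-2/15)/(z + 7) - (1/6)/(z + 4) + (1/20)/(z + 2) + (1/4)/(z + 6)


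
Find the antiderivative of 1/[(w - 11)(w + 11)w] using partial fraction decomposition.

Cover-up: A = 1/242, B = 1/242, C = -1/121. Decomposition: (1/242)/(w - 11) + (1/242)/(w + 11) - (1/121)/w. Integrate each term: (1/242) ln|(w - 11)| + (1/242) ln|(w + 11)| - (1/121) ln|w| + C


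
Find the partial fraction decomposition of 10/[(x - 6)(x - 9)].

10/(x - 6)(x - 9) = P/(x - 6) + Q/(x - 9). P = 10/(6 - 9) = -10/3, Q = 10/(9 - 6) = 10/3
Result: (-10/3)/(x - 6) + (10/3)/(x - 9)


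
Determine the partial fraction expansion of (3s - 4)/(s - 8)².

(3s - 4) = A(s - 8) + B. At s = 8: B = 3·8 - 4 = 20. Coeff of s: A = 3
Result: 3/(s - 8) + 20/(s - 8)²


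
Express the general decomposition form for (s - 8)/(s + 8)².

Repeated linear factor: α/(s + 8) + β/(s + 8)²


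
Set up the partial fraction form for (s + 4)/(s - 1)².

Repeated linear factor: α/(s - 1) + β/(s - 1)²


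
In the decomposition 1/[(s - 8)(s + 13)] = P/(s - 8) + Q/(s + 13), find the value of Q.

Cover-up at s = -13: Q = 1/(-13 - 8) = -1/21


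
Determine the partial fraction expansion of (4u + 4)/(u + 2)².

(4u + 4) = P(u + 2) + Q. At u = -2: Q = 4·(-2) + 4 = -4. Coeff of u: P = 4
Result: 4/(u + 2) - 4/(u + 2)²


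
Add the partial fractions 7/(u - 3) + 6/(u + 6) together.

Common denominator (u - 3)(u + 6). Numerator: 7(u + 6) + 6(u - 3) = (7u + 42) + (6u - 18) = 13u + 24
Result: (13u + 24)/[(u - 3)(u + 6)]


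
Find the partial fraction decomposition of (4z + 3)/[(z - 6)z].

At z=6: A = (4·6 + 3)/(6 - 0) = 9/2. At z=0: B = (4·0 + 3)/(0 - 6) = -1/2
Result: (9/2)/(z - 6) - (1/2)/z


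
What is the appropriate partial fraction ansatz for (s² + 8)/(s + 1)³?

Repeated linear factor (power 3): α/(s + 1) + β/(s + 1)² + γ/(s + 1)³


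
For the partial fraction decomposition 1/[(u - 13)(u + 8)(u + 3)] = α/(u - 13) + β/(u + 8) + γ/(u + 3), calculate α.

Cover-up at u = 13: α = 1/[(13 + 8)(13 + 3)] = 1/[(21)(16)] = 1/336


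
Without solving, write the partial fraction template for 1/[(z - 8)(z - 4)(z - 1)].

Three distinct linear factors: A/(z - 8) + B/(z - 4) + C/(z - 1)


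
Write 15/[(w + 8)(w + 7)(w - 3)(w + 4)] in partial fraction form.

Using Heaviside cover-up: (-15/44)/(w + 8) + (1/2)/(w + 7) + (3/154)/(w - 3) - (5/28)/(w + 4)


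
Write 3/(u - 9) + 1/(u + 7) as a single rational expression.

Common denominator (u - 9)(u + 7). Numerator: 3(u + 7) + 1(u - 9) = (3u + 21) + (u - 9) = 4u + 12
Result: (4u + 12)/[(u - 9)(u + 7)]


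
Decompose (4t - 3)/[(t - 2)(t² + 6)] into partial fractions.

At t=2: P = (4·2 - 3)/(2² + 6) = 1/2. Q = -P = -1/2, R = 4 - 2·P = 3
Result: (1/2)/(t - 2) - ((1/2)t - 3)/(t² + 6)


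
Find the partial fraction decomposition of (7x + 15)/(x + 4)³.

(7x + 15) = P(x + 4)² + Q(x + 4) + R. At x = -4: R = 7·(-4) + 15 = -13. Coefficients: P = 0, Q = 7
Result: 7/(x + 4)² - 13/(x + 4)³


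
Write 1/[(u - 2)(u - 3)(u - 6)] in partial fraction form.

Using cover-up method: A = 1/4, B = -1/3, C = 1/12
Result: (1/4)/(u - 2) - (1/3)/(u - 3) + (1/12)/(u - 6)


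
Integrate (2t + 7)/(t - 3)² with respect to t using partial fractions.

Decompose: α = 2, β = 2·3 + 7 = 13, so (2t + 7)/(t - 3)² = 2/(t - 3) + 13/(t - 3)². Integrate: ∫ α/(t - 3) dt = 2 ln|(t - 3)|; ∫ β/(t - 3)² dt = -13/(t - 3). Sum: 2 ln|(t - 3)| - 13/(t - 3) + C


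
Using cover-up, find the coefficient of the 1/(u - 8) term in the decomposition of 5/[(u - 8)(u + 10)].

Cover (u - 8), set u=8: 5/((u + 10) at u=8) = 5/(18) = 5/18


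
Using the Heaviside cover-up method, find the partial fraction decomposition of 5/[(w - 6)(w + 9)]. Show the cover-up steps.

Cover (w - 6): set w=6, get P = 5/(6 + 9) = 1/3. Cover (w + 9): set w=-9, get Q = 5/(-9 - 6) = -1/3.
Result: (1/3)/(w - 6) - (1/3)/(w + 9)


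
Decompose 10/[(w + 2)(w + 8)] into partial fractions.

10/(w + 2)(w + 8) = α/(w + 2) + β/(w + 8). α = 10/(-2 + 8) = 5/3, β = 10/(-8 + 2) = -5/3
Result: (5/3)/(w + 2) - (5/3)/(w + 8)


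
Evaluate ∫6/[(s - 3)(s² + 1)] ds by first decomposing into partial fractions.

Cover-up at s=3: P = 6/(3²+1) = 3/5. Coeff matching: Q = -3/5, R = -9/5. Decomposition: (3/5)/(s - 3) - ((3/5)s + 9/5)/(s² + 1). Integrate: linear → ln, quadratic → (1/2)ln + arctan: (3/5) ln|(s - 3)| - (3/10) ln(s² + 1) - (9/5) arctan(s) + C


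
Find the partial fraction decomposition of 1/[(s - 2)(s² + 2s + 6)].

Cover-up at s = 2: P = 1/(2² + 2·2 + 6) = 1/14. Then Q = -P = -1/14, R = -P·(2 + 2) = -2/7
Result: (1/14)/(s - 2) - ((1/14)s + 2/7)/(s² + 2s + 6)


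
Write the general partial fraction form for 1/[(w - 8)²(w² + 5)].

Repeated linear + quadratic: A/(w - 8) + B/(w - 8)² + (Cw + D)/(w² + 5)


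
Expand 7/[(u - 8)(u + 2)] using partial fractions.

7/(u - 8)(u + 2) = P/(u - 8) + Q/(u + 2). P = 7/(8 + 2) = 7/10, Q = 7/(-2 - 8) = -7/10
Result: (7/10)/(u - 8) - (7/10)/(u + 2)


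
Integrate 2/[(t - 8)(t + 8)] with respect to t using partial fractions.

Decompose: 2/[(t - 8)(t + 8)] = (1/8)/(t - 8) - (1/8)/(t + 8). Integrate each term: (1/8) ln|(t - 8)| - (1/8) ln|(t + 8)| + C


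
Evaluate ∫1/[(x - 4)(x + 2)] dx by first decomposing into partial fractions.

Decompose: 1/[(x - 4)(x + 2)] = (1/6)/(x - 4) - (1/6)/(x + 2). Integrate each term: (1/6) ln|(x - 4)| - (1/6) ln|(x + 2)| + C


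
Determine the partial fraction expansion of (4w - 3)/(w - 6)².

(4w - 3) = α(w - 6) + β. At w = 6: β = 4·6 - 3 = 21. Coeff of w: α = 4
Result: 4/(w - 6) + 21/(w - 6)²


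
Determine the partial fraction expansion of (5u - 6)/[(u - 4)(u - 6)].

At u=4: α = (5·4 - 6)/(4 - 6) = -7. At u=6: β = (5·6 - 6)/(6 - 4) = 12
Result: -7/(u - 4) + 12/(u - 6)


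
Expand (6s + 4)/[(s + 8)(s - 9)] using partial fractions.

At s=-8: α = (6·(-8) + 4)/(-8 - 9) = 44/17. At s=9: β = (6·9 + 4)/(9 + 8) = 58/17
Result: (44/17)/(s + 8) + (58/17)/(s - 9)


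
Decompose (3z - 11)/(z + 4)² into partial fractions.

(3z - 11) = A(z + 4) + B. At z = -4: B = 3·(-4) - 11 = -23. Coeff of z: A = 3
Result: 3/(z + 4) - 23/(z + 4)²


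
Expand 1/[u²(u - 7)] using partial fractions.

Cover-up at u=7: R = 1/(7 - 0)² = 1/49. Cover-up at u=0: Q = 1/(0 - 7) = -1/7. Comparing u² coeff: P = -R = -1/49
Result: (-1/49)/u - (1/7)/u² + (1/49)/(u - 7)


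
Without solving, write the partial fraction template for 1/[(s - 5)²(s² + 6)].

Repeated linear + quadratic: α/(s - 5) + β/(s - 5)² + (γs + δ)/(s² + 6)


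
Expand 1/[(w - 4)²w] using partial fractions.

Cover-up at w=0: C = 1/(0 - 4)² = 1/16. Cover-up at w=4: B = 1/(4 - 0) = 1/4. Comparing w² coeff: A = -C = -1/16
Result: (-1/16)/(w - 4) + (1/4)/(w - 4)² + (1/16)/w


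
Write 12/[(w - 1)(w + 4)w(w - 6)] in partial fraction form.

Using Heaviside cover-up: (-12/25)/(w - 1) - (3/50)/(w + 4) + (1/2)/w + (1/25)/(w - 6)


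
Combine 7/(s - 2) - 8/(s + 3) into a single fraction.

Common denominator (s - 2)(s + 3). Numerator: 7(s + 3) - 8(s - 2) = (7s + 21) - (8s - 16) = -s + 37
Result: (-s + 37)/[(s - 2)(s + 3)]


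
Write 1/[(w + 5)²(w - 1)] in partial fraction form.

Cover-up at w=1: R = 1/(1 + 5)² = 1/36. Cover-up at w=-5: Q = 1/(-5 - 1) = -1/6. Comparing w² coeff: P = -R = -1/36
Result: (-1/36)/(w + 5) - (1/6)/(w + 5)² + (1/36)/(w - 1)


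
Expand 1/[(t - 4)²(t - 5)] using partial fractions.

Cover-up at t=5: R = 1/(5 - 4)² = 1. Cover-up at t=4: Q = 1/(4 - 5) = -1. Comparing t² coeff: P = -R = -1
Result: -1/(t - 4) - 1/(t - 4)² + 1/(t - 5)


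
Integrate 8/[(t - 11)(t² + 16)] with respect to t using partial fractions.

Cover-up at t=11: A = 8/(11²+16) = 8/137. Coeff matching: B = -8/137, C = -88/137. Decomposition: (8/137)/(t - 11) - ((8/137)t + 88/137)/(t² + 16). Integrate: linear → ln, quadratic → (1/2)ln + arctan: (8/137) ln|(t - 11)| - (4/137) ln(t² + 16) - (22/137) arctan(t/4) + C


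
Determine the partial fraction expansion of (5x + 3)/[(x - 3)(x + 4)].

At x=3: P = (5·3 + 3)/(3 + 4) = 18/7. At x=-4: Q = (5·(-4) + 3)/(-4 - 3) = 17/7
Result: (18/7)/(x - 3) + (17/7)/(x + 4)


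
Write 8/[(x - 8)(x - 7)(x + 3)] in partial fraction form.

Using cover-up method: A = 8/11, B = -4/5, C = 4/55
Result: (8/11)/(x - 8) - (4/5)/(x - 7) + (4/55)/(x + 3)


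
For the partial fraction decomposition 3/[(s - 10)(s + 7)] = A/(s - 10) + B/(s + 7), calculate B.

Cover-up at s = -7: B = 3/(-7 - 10) = -3/17


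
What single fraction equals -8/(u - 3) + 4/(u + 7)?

Common denominator (u - 3)(u + 7). Numerator: -8(u + 7) + 4(u - 3) = (-8u - 56) + (4u - 12) = -4u - 68
Result: (-4u - 68)/[(u - 3)(u + 7)]


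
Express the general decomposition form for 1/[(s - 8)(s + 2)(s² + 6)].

Two linear + quadratic: P/(s - 8) + Q/(s + 2) + (Rs + S)/(s² + 6)


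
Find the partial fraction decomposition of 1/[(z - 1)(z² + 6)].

Cover-up at z = 1: P = 1/(1² + 6) = 1/7. Then Q = -P = -1/7, R = -P·(0 + 1) = -1/7
Result: (1/7)/(z - 1) - ((1/7)z + 1/7)/(z² + 6)


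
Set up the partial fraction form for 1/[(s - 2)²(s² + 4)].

Repeated linear + quadratic: A/(s - 2) + B/(s - 2)² + (Cs + D)/(s² + 4)


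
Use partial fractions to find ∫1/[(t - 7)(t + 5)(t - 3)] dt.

Cover-up: α = 1/48, β = 1/96, γ = -1/32. Decomposition: (1/48)/(t - 7) + (1/96)/(t + 5) - (1/32)/(t - 3). Integrate each term: (1/48) ln|(t - 7)| + (1/96) ln|(t + 5)| - (1/32) ln|(t - 3)| + C


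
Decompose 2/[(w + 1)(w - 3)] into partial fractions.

2/(w + 1)(w - 3) = P/(w + 1) + Q/(w - 3). P = 2/(-1 - 3) = -1/2, Q = 2/(3 + 1) = 1/2
Result: (-1/2)/(w + 1) + (1/2)/(w - 3)


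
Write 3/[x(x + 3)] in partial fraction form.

3/x(x + 3) = α/x + β/(x + 3). α = 3/(0 + 3) = 1, β = 3/(-3 - 0) = -1
Result: 1/x - 1/(x + 3)


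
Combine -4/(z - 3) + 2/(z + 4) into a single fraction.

Common denominator (z - 3)(z + 4). Numerator: -4(z + 4) + 2(z - 3) = (-4z - 16) + (2z - 6) = -2z - 22
Result: (-2z - 22)/[(z - 3)(z + 4)]


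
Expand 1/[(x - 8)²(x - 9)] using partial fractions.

Cover-up at x=9: R = 1/(9 - 8)² = 1. Cover-up at x=8: Q = 1/(8 - 9) = -1. Comparing x² coeff: P = -R = -1
Result: -1/(x - 8) - 1/(x - 8)² + 1/(x - 9)


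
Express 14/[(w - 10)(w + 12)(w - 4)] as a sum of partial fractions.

Using cover-up method: A = 7/66, B = 7/176, C = -7/48
Result: (7/66)/(w - 10) + (7/176)/(w + 12) - (7/48)/(w - 4)


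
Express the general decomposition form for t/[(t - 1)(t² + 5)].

Linear + irreducible quadratic: P/(t - 1) + (Qt + R)/(t² + 5)


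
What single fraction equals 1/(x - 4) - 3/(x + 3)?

Common denominator (x - 4)(x + 3). Numerator: 1(x + 3) - 3(x - 4) = (x + 3) - (3x - 12) = -2x + 15
Result: (-2x + 15)/[(x - 4)(x + 3)]


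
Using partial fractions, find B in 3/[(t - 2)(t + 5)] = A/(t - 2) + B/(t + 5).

Cover-up at t = -5: B = 3/(-5 - 2) = -3/7


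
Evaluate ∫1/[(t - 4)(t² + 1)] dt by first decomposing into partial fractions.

Cover-up at t=4: P = 1/(4²+1) = 1/17. Coeff matching: Q = -1/17, R = -4/17. Decomposition: (1/17)/(t - 4) - ((1/17)t + 4/17)/(t² + 1). Integrate: linear → ln, quadratic → (1/2)ln + arctan: (1/17) ln|(t - 4)| - (1/34) ln(t² + 1) - (4/17) arctan(t) + C


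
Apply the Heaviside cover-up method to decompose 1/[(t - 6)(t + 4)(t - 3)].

Cover (t - 6), t=6: A = 1/[(6 + 4)(6 - 3)] = 1/30. Cover (t + 4), t=-4: B = 1/[(-4 - 6)(-4 - 3)] = 1/70. Cover (t - 3), t=3: C = 1/[(3 - 6)(3 + 4)] = -1/21.
Result: (1/30)/(t - 6) + (1/70)/(t + 4) - (1/21)/(t - 3)


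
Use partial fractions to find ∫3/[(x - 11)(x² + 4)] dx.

Cover-up at x=11: P = 3/(11²+4) = 3/125. Coeff matching: Q = -3/125, R = -33/125. Decomposition: (3/125)/(x - 11) - ((3/125)x + 33/125)/(x² + 4). Integrate: linear → ln, quadratic → (1/2)ln + arctan: (3/125) ln|(x - 11)| - (3/250) ln(x² + 4) - (33/250) arctan(x/2) + C


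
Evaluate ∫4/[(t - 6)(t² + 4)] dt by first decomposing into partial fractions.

Cover-up at t=6: P = 4/(6²+4) = 1/10. Coeff matching: Q = -1/10, R = -3/5. Decomposition: (1/10)/(t - 6) - ((1/10)t + 3/5)/(t² + 4). Integrate: linear → ln, quadratic → (1/2)ln + arctan: (1/10) ln|(t - 6)| - (1/20) ln(t² + 4) - (3/10) arctan(t/2) + C


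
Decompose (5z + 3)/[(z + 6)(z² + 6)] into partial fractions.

At z=-6: A = (5·(-6) + 3)/((-6)² + 6) = -9/14. B = -A = 9/14, C = 5 - (-6)·A = 8/7
Result: (-9/14)/(z + 6) + ((9/14)z + 8/7)/(z² + 6)


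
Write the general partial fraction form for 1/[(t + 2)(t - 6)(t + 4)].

Three distinct linear factors: α/(t + 2) + β/(t - 6) + γ/(t + 4)


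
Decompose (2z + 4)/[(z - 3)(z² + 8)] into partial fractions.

At z=3: α = (2·3 + 4)/(3² + 8) = 10/17. β = -α = -10/17, γ = 2 - 3·α = 4/17
Result: (10/17)/(z - 3) - ((10/17)z - 4/17)/(z² + 8)


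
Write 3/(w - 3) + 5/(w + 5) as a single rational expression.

Common denominator (w - 3)(w + 5). Numerator: 3(w + 5) + 5(w - 3) = (3w + 15) + (5w - 15) = 8w
Result: (8w)/[(w - 3)(w + 5)]


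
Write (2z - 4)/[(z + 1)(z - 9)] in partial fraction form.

At z=-1: α = (2·(-1) - 4)/(-1 - 9) = 3/5. At z=9: β = (2·9 - 4)/(9 + 1) = 7/5
Result: (3/5)/(z + 1) + (7/5)/(z - 9)


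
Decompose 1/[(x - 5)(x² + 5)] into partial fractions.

Cover-up at x = 5: A = 1/(5² + 5) = 1/30. Then B = -A = -1/30, C = -A·(0 + 5) = -1/6
Result: (1/30)/(x - 5) - ((1/30)x + 1/6)/(x² + 5)


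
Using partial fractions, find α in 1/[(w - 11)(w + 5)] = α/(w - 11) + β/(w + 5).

Cover-up at w = 11: α = 1/(11 + 5) = 1/16


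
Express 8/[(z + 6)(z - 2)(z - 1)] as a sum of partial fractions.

Using cover-up method: A = 1/7, B = 1, C = -8/7
Result: (1/7)/(z + 6) + 1/(z - 2) - (8/7)/(z - 1)


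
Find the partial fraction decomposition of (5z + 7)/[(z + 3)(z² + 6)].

At z=-3: α = (5·(-3) + 7)/((-3)² + 6) = -8/15. β = -α = 8/15, γ = 5 - (-3)·α = 17/5
Result: (-8/15)/(z + 3) + ((8/15)z + 17/5)/(z² + 6)


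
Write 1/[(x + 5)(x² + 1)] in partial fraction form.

Cover-up at x = -5: A = 1/((-5)² + 1) = 1/26. Then B = -A = -1/26, C = -A·(0 - 5) = 5/26
Result: (1/26)/(x + 5) - ((1/26)x - 5/26)/(x² + 1)


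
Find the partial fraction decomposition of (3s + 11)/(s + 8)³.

(3s + 11) = A(s + 8)² + B(s + 8) + C. At s = -8: C = 3·(-8) + 11 = -13. Coefficients: A = 0, B = 3
Result: 3/(s + 8)² - 13/(s + 8)³


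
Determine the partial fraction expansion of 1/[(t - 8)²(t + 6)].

Cover-up at t=-6: C = 1/(-6 - 8)² = 1/196. Cover-up at t=8: B = 1/(8 + 6) = 1/14. Comparing t² coeff: A = -C = -1/196
Result: (-1/196)/(t - 8) + (1/14)/(t - 8)² + (1/196)/(t + 6)


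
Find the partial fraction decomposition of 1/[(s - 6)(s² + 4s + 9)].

Cover-up at s = 6: A = 1/(6² + 4·6 + 9) = 1/69. Then B = -A = -1/69, C = -A·(4 + 6) = -10/69
Result: (1/69)/(s - 6) - ((1/69)s + 10/69)/(s² + 4s + 9)


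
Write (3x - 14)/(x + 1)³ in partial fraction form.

(3x - 14) = P(x + 1)² + Q(x + 1) + R. At x = -1: R = 3·(-1) - 14 = -17. Coefficients: P = 0, Q = 3
Result: 3/(x + 1)² - 17/(x + 1)³


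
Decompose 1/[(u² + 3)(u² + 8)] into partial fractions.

Coefficient matching gives A = C = 0, B = 1/(8-3) = 1/5, D = -B = -1/5
Result: (1/5)/(u² + 3) - (1/5)/(u² + 8)


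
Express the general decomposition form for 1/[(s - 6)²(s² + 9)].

Repeated linear + quadratic: P/(s - 6) + Q/(s - 6)² + (Rs + S)/(s² + 9)


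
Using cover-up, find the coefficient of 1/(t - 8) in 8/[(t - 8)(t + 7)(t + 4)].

Cover (t - 8), set t=8: 8/[(8 + 7)(8 + 4)] = 2/45


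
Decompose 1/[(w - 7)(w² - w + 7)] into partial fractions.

Cover-up at w = 7: α = 1/(7² - 1·7 + 7) = 1/49. Then β = -α = -1/49, γ = -α·(-1 + 7) = -6/49
Result: (1/49)/(w - 7) - ((1/49)w + 6/49)/(w² - w + 7)


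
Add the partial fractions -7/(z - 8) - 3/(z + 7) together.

Common denominator (z - 8)(z + 7). Numerator: -7(z + 7) - 3(z - 8) = (-7z - 49) - (3z - 24) = -10z - 25
Result: (-10z - 25)/[(z - 8)(z + 7)]


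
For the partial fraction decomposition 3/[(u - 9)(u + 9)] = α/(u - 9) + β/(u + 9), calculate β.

Cover-up at u = -9: β = 3/(-9 - 9) = -3/18 = -1/6


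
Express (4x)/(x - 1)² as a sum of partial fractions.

(4x) = A(x - 1) + B. At x = 1: B = 4·1 + 0 = 4. Coeff of x: A = 4
Result: 4/(x - 1) + 4/(x - 1)²


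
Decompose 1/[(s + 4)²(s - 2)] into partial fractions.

Cover-up at s=2: C = 1/(2 + 4)² = 1/36. Cover-up at s=-4: B = 1/(-4 - 2) = -1/6. Comparing s² coeff: A = -C = -1/36
Result: (-1/36)/(s + 4) - (1/6)/(s + 4)² + (1/36)/(s - 2)


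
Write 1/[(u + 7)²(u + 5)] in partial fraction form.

Cover-up at u=-5: γ = 1/(-5 + 7)² = 1/4. Cover-up at u=-7: β = 1/(-7 + 5) = -1/2. Comparing u² coeff: α = -γ = -1/4
Result: (-1/4)/(u + 7) - (1/2)/(u + 7)² + (1/4)/(u + 5)


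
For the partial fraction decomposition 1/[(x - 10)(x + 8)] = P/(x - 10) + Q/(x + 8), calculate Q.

Cover-up at x = -8: Q = 1/(-8 - 10) = -1/18


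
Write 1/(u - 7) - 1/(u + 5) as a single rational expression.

Common denominator (u - 7)(u + 5). Numerator: 1(u + 5) - 1(u - 7) = (u + 5) - (u - 7) = 12
Result: (12)/[(u - 7)(u + 5)]


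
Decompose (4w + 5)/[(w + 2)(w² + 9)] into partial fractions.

At w=-2: A = (4·(-2) + 5)/((-2)² + 9) = -3/13. B = -A = 3/13, C = 4 - (-2)·A = 46/13
Result: (-3/13)/(w + 2) + ((3/13)w + 46/13)/(w² + 9)


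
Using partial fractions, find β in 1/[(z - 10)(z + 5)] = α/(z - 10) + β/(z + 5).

Cover-up at z = -5: β = 1/(-5 - 10) = -1/15


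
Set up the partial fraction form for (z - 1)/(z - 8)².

Repeated linear factor: P/(z - 8) + Q/(z - 8)²


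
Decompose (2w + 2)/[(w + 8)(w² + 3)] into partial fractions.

At w=-8: α = (2·(-8) + 2)/((-8)² + 3) = -14/67. β = -α = 14/67, γ = 2 - (-8)·α = 22/67
Result: (-14/67)/(w + 8) + ((14/67)w + 22/67)/(w² + 3)


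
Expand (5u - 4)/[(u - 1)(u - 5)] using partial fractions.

At u=1: α = (5·1 - 4)/(1 - 5) = -1/4. At u=5: β = (5·5 - 4)/(5 - 1) = 21/4
Result: (-1/4)/(u - 1) + (21/4)/(u - 5)


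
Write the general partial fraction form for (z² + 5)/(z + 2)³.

Repeated linear factor (power 3): α/(z + 2) + β/(z + 2)² + γ/(z + 2)³


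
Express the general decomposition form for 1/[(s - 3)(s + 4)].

Distinct linear factors: A/(s - 3) + B/(s + 4)


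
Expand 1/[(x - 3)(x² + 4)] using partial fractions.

Cover-up at x = 3: α = 1/(3² + 4) = 1/13. Then β = -α = -1/13, γ = -α·(0 + 3) = -3/13
Result: (1/13)/(x - 3) - ((1/13)x + 3/13)/(x² + 4)


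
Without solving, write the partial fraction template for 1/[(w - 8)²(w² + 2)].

Repeated linear + quadratic: α/(w - 8) + β/(w - 8)² + (γw + δ)/(w² + 2)


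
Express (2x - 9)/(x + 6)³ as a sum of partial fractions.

(2x - 9) = A(x + 6)² + B(x + 6) + C. At x = -6: C = 2·(-6) - 9 = -21. Coefficients: A = 0, B = 2
Result: 2/(x + 6)² - 21/(x + 6)³


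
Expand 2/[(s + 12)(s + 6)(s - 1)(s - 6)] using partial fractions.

Using Heaviside cover-up: (-1/702)/(s + 12) + (1/252)/(s + 6) - (2/455)/(s - 1) + (1/540)/(s - 6)


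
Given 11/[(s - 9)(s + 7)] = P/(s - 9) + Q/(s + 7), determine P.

Cover-up at s = 9: P = 11/(9 + 7) = 11/16


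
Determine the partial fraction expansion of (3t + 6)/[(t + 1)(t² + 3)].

At t=-1: P = (3·(-1) + 6)/((-1)² + 3) = 3/4. Q = -P = -3/4, R = 3 - (-1)·P = 15/4
Result: (3/4)/(t + 1) - ((3/4)t - 15/4)/(t² + 3)


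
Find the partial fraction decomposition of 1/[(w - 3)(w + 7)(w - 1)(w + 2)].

Using Heaviside cover-up: (1/100)/(w - 3) - (1/400)/(w + 7) - (1/48)/(w - 1) + (1/75)/(w + 2)


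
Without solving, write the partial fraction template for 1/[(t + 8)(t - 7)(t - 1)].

Three distinct linear factors: α/(t + 8) + β/(t - 7) + γ/(t - 1)


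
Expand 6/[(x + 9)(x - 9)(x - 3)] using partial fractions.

Using cover-up method: A = 1/36, B = 1/18, C = -1/12
Result: (1/36)/(x + 9) + (1/18)/(x - 9) - (1/12)/(x - 3)


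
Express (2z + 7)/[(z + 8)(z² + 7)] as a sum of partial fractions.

At z=-8: α = (2·(-8) + 7)/((-8)² + 7) = -9/71. β = -α = 9/71, γ = 2 - (-8)·α = 70/71
Result: (-9/71)/(z + 8) + ((9/71)z + 70/71)/(z² + 7)


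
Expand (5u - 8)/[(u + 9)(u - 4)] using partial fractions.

At u=-9: P = (5·(-9) - 8)/(-9 - 4) = 53/13. At u=4: Q = (5·4 - 8)/(4 + 9) = 12/13
Result: (53/13)/(u + 9) + (12/13)/(u - 4)


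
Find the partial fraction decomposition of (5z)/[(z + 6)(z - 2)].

At z=-6: α = (5·(-6) + 0)/(-6 - 2) = 15/4. At z=2: β = (5·2 + 0)/(2 + 6) = 5/4
Result: (15/4)/(z + 6) + (5/4)/(z - 2)


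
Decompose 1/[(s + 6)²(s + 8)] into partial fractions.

Cover-up at s=-8: R = 1/(-8 + 6)² = 1/4. Cover-up at s=-6: Q = 1/(-6 + 8) = 1/2. Comparing s² coeff: P = -R = -1/4
Result: (-1/4)/(s + 6) + (1/2)/(s + 6)² + (1/4)/(s + 8)


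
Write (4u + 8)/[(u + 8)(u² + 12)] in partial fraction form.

At u=-8: α = (4·(-8) + 8)/((-8)² + 12) = -6/19. β = -α = 6/19, γ = 4 - (-8)·α = 28/19
Result: (-6/19)/(u + 8) + ((6/19)u + 28/19)/(u² + 12)


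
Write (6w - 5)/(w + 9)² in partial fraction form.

(6w - 5) = P(w + 9) + Q. At w = -9: Q = 6·(-9) - 5 = -59. Coeff of w: P = 6
Result: 6/(w + 9) - 59/(w + 9)²


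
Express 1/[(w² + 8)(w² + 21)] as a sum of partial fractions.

Coefficient matching gives α = γ = 0, β = 1/(21-8) = 1/13, δ = -β = -1/13
Result: (1/13)/(w² + 8) - (1/13)/(w² + 21)


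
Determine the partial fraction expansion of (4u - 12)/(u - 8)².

(4u - 12) = A(u - 8) + B. At u = 8: B = 4·8 - 12 = 20. Coeff of u: A = 4
Result: 4/(u - 8) + 20/(u - 8)²


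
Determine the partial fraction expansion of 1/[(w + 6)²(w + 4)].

Cover-up at w=-4: C = 1/(-4 + 6)² = 1/4. Cover-up at w=-6: B = 1/(-6 + 4) = -1/2. Comparing w² coeff: A = -C = -1/4
Result: (-1/4)/(w + 6) - (1/2)/(w + 6)² + (1/4)/(w + 4)


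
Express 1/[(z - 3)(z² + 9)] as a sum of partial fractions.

Cover-up at z = 3: α = 1/(3² + 9) = 1/18. Then β = -α = -1/18, γ = -α·(0 + 3) = -1/6
Result: (1/18)/(z - 3) - ((1/18)z + 1/6)/(z² + 9)


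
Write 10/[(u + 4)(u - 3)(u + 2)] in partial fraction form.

Using cover-up method: A = 5/7, B = 2/7, C = -1
Result: (5/7)/(u + 4) + (2/7)/(u - 3) - 1/(u + 2)


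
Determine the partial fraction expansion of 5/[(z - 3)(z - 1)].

5/(z - 3)(z - 1) = A/(z - 3) + B/(z - 1). A = 5/(3 - 1) = 5/2, B = 5/(1 - 3) = -5/2
Result: (5/2)/(z - 3) - (5/2)/(z - 1)


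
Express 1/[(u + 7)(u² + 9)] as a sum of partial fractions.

Cover-up at u = -7: P = 1/((-7)² + 9) = 1/58. Then Q = -P = -1/58, R = -P·(0 - 7) = 7/58
Result: (1/58)/(u + 7) - ((1/58)u - 7/58)/(u² + 9)


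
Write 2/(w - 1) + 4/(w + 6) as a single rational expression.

Common denominator (w - 1)(w + 6). Numerator: 2(w + 6) + 4(w - 1) = (2w + 12) + (4w - 4) = 6w + 8
Result: (6w + 8)/[(w - 1)(w + 6)]


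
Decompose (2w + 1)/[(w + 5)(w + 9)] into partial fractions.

At w=-5: A = (2·(-5) + 1)/(-5 + 9) = -9/4. At w=-9: B = (2·(-9) + 1)/(-9 + 5) = 17/4
Result: (-9/4)/(w + 5) + (17/4)/(w + 9)


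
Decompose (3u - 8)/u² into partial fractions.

(3u - 8) = αu + β. At u = 0: β = 3·0 - 8 = -8. Coeff of u: α = 3
Result: 3/u - 8/u²


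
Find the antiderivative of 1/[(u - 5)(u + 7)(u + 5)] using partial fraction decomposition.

Cover-up: A = 1/120, B = 1/24, C = -1/20. Decomposition: (1/120)/(u - 5) + (1/24)/(u + 7) - (1/20)/(u + 5). Integrate each term: (1/120) ln|(u - 5)| + (1/24) ln|(u + 7)| - (1/20) ln|(u + 5)| + C


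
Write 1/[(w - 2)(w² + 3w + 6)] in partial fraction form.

Cover-up at w = 2: α = 1/(2² + 3·2 + 6) = 1/16. Then β = -α = -1/16, γ = -α·(3 + 2) = -5/16
Result: (1/16)/(w - 2) - ((1/16)w + 5/16)/(w² + 3w + 6)


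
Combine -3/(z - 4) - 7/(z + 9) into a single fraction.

Common denominator (z - 4)(z + 9). Numerator: -3(z + 9) - 7(z - 4) = (-3z - 27) - (7z - 28) = -10z + 1
Result: (-10z + 1)/[(z - 4)(z + 9)]


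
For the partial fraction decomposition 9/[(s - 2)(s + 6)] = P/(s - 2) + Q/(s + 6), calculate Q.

Cover-up at s = -6: Q = 9/(-6 - 2) = -9/8


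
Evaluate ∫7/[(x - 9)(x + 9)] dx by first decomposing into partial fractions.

Decompose: 7/[(x - 9)(x + 9)] = (7/18)/(x - 9) - (7/18)/(x + 9). Integrate each term: (7/18) ln|(x - 9)| - (7/18) ln|(x + 9)| + C


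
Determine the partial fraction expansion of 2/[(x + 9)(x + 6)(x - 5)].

Using cover-up method: P = 1/21, Q = -2/33, R = 1/77
Result: (1/21)/(x + 9) - (2/33)/(x + 6) + (1/77)/(x - 5)


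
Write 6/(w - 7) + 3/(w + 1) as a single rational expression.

Common denominator (w - 7)(w + 1). Numerator: 6(w + 1) + 3(w - 7) = (6w + 6) + (3w - 21) = 9w - 15
Result: (9w - 15)/[(w - 7)(w + 1)]


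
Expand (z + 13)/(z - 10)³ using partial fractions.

(z + 13) = A(z - 10)² + B(z - 10) + C. At z = 10: C = 1·10 + 13 = 23. Coefficients: A = 0, B = 1
Result: 1/(z - 10)² + 23/(z - 10)³


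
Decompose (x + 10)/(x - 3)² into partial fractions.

(x + 10) = α(x - 3) + β. At x = 3: β = 1·3 + 10 = 13. Coeff of x: α = 1
Result: 1/(x - 3) + 13/(x - 3)²


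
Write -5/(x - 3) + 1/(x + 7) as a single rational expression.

Common denominator (x - 3)(x + 7). Numerator: -5(x + 7) + 1(x - 3) = (-5x - 35) + (x - 3) = -4x - 38
Result: (-4x - 38)/[(x - 3)(x + 7)]


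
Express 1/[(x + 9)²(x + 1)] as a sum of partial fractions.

Cover-up at x=-1: R = 1/(-1 + 9)² = 1/64. Cover-up at x=-9: Q = 1/(-9 + 1) = -1/8. Comparing x² coeff: P = -R = -1/64
Result: (-1/64)/(x + 9) - (1/8)/(x + 9)² + (1/64)/(x + 1)


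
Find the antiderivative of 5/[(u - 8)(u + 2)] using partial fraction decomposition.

Decompose: 5/[(u - 8)(u + 2)] = (1/2)/(u - 8) - (1/2)/(u + 2). Integrate each term: (1/2) ln|(u - 8)| - (1/2) ln|(u + 2)| + C


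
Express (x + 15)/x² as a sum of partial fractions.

(x + 15) = αx + β. At x = 0: β = 1·0 + 15 = 15. Coeff of x: α = 1
Result: 1/x + 15/x²


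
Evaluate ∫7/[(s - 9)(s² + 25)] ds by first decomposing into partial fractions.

Cover-up at s=9: α = 7/(9²+25) = 7/106. Coeff matching: β = -7/106, γ = -63/106. Decomposition: (7/106)/(s - 9) - ((7/106)s + 63/106)/(s² + 25). Integrate: linear → ln, quadratic → (1/2)ln + arctan: (7/106) ln|(s - 9)| - (7/212) ln(s² + 25) - (63/530) arctan(s/5) + C


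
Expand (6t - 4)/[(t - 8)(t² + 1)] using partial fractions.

At t=8: α = (6·8 - 4)/(8² + 1) = 44/65. β = -α = -44/65, γ = 6 - 8·α = 38/65
Result: (44/65)/(t - 8) - ((44/65)t - 38/65)/(t² + 1)


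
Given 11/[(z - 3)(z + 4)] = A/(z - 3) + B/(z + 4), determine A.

Cover-up at z = 3: A = 11/(3 + 4) = 11/7


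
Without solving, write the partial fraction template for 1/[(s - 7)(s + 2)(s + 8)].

Three distinct linear factors: A/(s - 7) + B/(s + 2) + C/(s + 8)


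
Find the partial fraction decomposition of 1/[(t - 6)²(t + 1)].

Cover-up at t=-1: γ = 1/(-1 - 6)² = 1/49. Cover-up at t=6: β = 1/(6 + 1) = 1/7. Comparing t² coeff: α = -γ = -1/49
Result: (-1/49)/(t - 6) + (1/7)/(t - 6)² + (1/49)/(t + 1)


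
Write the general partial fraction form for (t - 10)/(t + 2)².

Repeated linear factor: A/(t + 2) + B/(t + 2)²


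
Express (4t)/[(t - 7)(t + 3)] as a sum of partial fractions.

At t=7: A = (4·7 + 0)/(7 + 3) = 14/5. At t=-3: B = (4·(-3) + 0)/(-3 - 7) = 6/5
Result: (14/5)/(t - 7) + (6/5)/(t + 3)


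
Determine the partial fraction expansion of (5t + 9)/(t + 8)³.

(5t + 9) = A(t + 8)² + B(t + 8) + C. At t = -8: C = 5·(-8) + 9 = -31. Coefficients: A = 0, B = 5
Result: 5/(t + 8)² - 31/(t + 8)³


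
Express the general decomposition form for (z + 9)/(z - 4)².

Repeated linear factor: α/(z - 4) + β/(z - 4)²


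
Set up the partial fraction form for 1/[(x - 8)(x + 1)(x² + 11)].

Two linear + quadratic: A/(x - 8) + B/(x + 1) + (Cx + D)/(x² + 11)


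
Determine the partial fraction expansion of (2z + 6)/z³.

(2z + 6) = αz² + βz + γ. At z = 0: γ = 2·0 + 6 = 6. Coefficients: α = 0, β = 2
Result: 2/z² + 6/z³


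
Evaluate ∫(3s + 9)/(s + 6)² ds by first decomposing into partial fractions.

Decompose: α = 3, β = 3·(-6) + 9 = -9, so (3s + 9)/(s + 6)² = 3/(s + 6) - 9/(s + 6)². Integrate: ∫ α/(s + 6) ds = 3 ln|(s + 6)|; ∫ β/(s + 6)² ds = 9/(s + 6). Sum: 3 ln|(s + 6)| + 9/(s + 6) + C


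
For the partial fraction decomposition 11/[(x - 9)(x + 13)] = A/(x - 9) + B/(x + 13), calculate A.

Cover-up at x = 9: A = 11/(9 + 13) = 11/22 = 1/2
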